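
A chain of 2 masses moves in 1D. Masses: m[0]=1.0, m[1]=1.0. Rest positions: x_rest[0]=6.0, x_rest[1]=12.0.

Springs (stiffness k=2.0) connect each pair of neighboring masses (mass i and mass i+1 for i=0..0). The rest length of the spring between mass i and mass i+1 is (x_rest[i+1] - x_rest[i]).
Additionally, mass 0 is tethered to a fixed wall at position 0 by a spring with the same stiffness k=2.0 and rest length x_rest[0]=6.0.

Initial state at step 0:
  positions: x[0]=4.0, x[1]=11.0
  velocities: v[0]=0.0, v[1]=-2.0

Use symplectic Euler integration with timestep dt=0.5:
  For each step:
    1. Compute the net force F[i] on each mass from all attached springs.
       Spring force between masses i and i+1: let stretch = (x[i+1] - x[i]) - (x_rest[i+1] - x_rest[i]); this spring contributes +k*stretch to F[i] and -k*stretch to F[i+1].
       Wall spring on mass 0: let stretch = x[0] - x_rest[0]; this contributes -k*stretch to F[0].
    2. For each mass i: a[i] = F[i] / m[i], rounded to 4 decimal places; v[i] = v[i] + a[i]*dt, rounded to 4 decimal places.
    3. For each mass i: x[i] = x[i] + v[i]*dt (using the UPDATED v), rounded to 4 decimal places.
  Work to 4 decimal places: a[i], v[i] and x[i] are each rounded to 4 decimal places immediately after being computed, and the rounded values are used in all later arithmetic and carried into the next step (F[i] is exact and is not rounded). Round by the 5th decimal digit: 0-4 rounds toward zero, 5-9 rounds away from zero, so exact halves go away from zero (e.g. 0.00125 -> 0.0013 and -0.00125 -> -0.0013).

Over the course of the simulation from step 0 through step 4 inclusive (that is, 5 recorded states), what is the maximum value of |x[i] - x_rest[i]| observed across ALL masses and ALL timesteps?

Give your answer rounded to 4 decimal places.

Answer: 3.0000

Derivation:
Step 0: x=[4.0000 11.0000] v=[0.0000 -2.0000]
Step 1: x=[5.5000 9.5000] v=[3.0000 -3.0000]
Step 2: x=[6.2500 9.0000] v=[1.5000 -1.0000]
Step 3: x=[5.2500 10.1250] v=[-2.0000 2.2500]
Step 4: x=[4.0625 11.8125] v=[-2.3750 3.3750]
Max displacement = 3.0000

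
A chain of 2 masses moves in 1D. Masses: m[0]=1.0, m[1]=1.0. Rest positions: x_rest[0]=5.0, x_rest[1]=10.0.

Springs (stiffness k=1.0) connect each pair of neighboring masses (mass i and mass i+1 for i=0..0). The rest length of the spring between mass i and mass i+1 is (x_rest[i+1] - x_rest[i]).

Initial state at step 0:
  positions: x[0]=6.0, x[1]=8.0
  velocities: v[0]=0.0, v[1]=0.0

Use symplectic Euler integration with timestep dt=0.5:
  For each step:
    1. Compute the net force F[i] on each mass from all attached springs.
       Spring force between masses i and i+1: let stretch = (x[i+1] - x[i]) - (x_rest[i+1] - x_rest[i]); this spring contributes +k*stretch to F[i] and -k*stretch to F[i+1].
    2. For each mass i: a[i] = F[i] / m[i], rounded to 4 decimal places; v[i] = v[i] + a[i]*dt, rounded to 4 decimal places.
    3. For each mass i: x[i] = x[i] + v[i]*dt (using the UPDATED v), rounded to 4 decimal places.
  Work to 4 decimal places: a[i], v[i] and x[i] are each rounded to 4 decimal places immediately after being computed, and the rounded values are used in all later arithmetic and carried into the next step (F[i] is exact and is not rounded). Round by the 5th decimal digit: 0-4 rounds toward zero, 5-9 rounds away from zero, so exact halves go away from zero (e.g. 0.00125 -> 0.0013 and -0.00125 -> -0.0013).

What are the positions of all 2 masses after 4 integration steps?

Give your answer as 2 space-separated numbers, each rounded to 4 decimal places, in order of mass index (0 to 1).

Answer: 2.9063 11.0938

Derivation:
Step 0: x=[6.0000 8.0000] v=[0.0000 0.0000]
Step 1: x=[5.2500 8.7500] v=[-1.5000 1.5000]
Step 2: x=[4.1250 9.8750] v=[-2.2500 2.2500]
Step 3: x=[3.1875 10.8125] v=[-1.8750 1.8750]
Step 4: x=[2.9063 11.0938] v=[-0.5625 0.5625]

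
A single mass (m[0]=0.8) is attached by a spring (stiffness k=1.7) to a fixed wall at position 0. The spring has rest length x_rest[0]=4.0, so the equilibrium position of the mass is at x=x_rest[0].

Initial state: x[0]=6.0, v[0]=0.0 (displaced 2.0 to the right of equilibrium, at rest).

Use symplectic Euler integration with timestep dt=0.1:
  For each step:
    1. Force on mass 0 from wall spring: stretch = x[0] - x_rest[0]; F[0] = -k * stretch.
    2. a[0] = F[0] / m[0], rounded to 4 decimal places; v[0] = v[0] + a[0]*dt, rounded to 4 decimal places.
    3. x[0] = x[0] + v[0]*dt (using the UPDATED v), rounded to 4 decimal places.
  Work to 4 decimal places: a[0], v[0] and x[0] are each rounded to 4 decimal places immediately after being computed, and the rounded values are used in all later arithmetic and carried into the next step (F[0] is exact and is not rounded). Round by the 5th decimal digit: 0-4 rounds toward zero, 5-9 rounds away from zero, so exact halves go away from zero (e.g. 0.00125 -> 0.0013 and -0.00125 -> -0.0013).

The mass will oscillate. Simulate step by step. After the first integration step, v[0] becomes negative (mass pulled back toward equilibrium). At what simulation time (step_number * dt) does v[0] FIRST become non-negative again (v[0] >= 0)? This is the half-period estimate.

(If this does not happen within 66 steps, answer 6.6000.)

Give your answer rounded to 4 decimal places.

Step 0: x=[6.0000] v=[0.0000]
Step 1: x=[5.9575] v=[-0.4250]
Step 2: x=[5.8734] v=[-0.8410]
Step 3: x=[5.7495] v=[-1.2391]
Step 4: x=[5.5884] v=[-1.6109]
Step 5: x=[5.3936] v=[-1.9484]
Step 6: x=[5.1692] v=[-2.2445]
Step 7: x=[4.9199] v=[-2.4930]
Step 8: x=[4.6511] v=[-2.6885]
Step 9: x=[4.3684] v=[-2.8269]
Step 10: x=[4.0779] v=[-2.9052]
Step 11: x=[3.7857] v=[-2.9218]
Step 12: x=[3.4981] v=[-2.8763]
Step 13: x=[3.2211] v=[-2.7697]
Step 14: x=[2.9607] v=[-2.6042]
Step 15: x=[2.7224] v=[-2.3834]
Step 16: x=[2.5112] v=[-2.1119]
Step 17: x=[2.3317] v=[-1.7955]
Step 18: x=[2.1876] v=[-1.4410]
Step 19: x=[2.0820] v=[-1.0559]
Step 20: x=[2.0172] v=[-0.6483]
Step 21: x=[1.9945] v=[-0.2270]
Step 22: x=[2.0144] v=[0.1992]
First v>=0 after going negative at step 22, time=2.2000

Answer: 2.2000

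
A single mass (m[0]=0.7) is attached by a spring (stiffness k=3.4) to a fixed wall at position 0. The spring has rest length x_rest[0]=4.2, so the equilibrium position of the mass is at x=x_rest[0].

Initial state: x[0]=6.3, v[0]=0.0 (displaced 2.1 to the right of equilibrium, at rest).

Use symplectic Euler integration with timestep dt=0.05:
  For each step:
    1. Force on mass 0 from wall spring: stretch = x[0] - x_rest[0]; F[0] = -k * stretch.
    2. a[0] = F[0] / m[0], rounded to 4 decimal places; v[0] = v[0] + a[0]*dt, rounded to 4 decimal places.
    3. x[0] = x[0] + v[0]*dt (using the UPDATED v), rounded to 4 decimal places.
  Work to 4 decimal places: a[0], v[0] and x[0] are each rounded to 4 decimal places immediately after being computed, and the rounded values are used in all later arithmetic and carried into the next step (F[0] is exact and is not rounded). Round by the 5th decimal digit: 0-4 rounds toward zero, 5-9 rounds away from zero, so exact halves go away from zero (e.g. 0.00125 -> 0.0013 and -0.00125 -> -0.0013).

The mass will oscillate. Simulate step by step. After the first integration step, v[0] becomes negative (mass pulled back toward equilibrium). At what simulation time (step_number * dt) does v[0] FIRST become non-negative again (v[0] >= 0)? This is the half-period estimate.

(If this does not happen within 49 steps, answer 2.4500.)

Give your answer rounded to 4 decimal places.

Answer: 1.4500

Derivation:
Step 0: x=[6.3000] v=[0.0000]
Step 1: x=[6.2745] v=[-0.5100]
Step 2: x=[6.2238] v=[-1.0138]
Step 3: x=[6.1485] v=[-1.5053]
Step 4: x=[6.0496] v=[-1.9785]
Step 5: x=[5.9282] v=[-2.4277]
Step 6: x=[5.7858] v=[-2.8474]
Step 7: x=[5.6242] v=[-3.2325]
Step 8: x=[5.4453] v=[-3.5784]
Step 9: x=[5.2513] v=[-3.8808]
Step 10: x=[5.0445] v=[-4.1361]
Step 11: x=[4.8274] v=[-4.3412]
Step 12: x=[4.6027] v=[-4.4936]
Step 13: x=[4.3731] v=[-4.5914]
Step 14: x=[4.1414] v=[-4.6334]
Step 15: x=[3.9104] v=[-4.6192]
Step 16: x=[3.6830] v=[-4.5489]
Step 17: x=[3.4618] v=[-4.4233]
Step 18: x=[3.2496] v=[-4.2440]
Step 19: x=[3.0489] v=[-4.0132]
Step 20: x=[2.8622] v=[-3.7336]
Step 21: x=[2.6918] v=[-3.4087]
Step 22: x=[2.5397] v=[-3.0424]
Step 23: x=[2.4077] v=[-2.6392]
Step 24: x=[2.2975] v=[-2.2039]
Step 25: x=[2.2104] v=[-1.7419]
Step 26: x=[2.1475] v=[-1.2587]
Step 27: x=[2.1095] v=[-0.7602]
Step 28: x=[2.0969] v=[-0.2525]
Step 29: x=[2.1098] v=[0.2583]
First v>=0 after going negative at step 29, time=1.4500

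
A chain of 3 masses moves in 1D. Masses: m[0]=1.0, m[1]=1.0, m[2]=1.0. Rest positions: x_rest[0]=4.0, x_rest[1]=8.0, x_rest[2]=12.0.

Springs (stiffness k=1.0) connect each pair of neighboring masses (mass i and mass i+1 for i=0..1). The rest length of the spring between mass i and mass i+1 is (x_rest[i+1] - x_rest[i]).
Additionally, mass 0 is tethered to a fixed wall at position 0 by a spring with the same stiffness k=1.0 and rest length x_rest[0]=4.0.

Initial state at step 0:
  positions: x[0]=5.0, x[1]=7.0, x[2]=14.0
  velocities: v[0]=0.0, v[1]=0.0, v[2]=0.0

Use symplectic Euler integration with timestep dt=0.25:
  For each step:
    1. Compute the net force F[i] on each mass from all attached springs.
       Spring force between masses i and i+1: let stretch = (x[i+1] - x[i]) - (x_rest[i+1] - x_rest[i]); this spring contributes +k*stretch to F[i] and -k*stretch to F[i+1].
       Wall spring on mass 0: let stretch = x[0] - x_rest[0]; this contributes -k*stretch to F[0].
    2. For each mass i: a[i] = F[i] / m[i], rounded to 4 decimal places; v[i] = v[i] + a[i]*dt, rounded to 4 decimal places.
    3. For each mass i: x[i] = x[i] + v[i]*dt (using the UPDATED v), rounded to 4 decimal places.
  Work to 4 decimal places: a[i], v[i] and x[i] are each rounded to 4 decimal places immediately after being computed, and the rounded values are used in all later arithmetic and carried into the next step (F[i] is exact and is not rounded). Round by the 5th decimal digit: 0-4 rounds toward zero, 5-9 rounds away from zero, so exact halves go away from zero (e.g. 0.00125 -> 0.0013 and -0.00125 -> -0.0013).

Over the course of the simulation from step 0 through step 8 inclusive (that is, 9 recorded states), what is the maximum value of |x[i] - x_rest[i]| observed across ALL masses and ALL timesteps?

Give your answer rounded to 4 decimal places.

Answer: 2.1263

Derivation:
Step 0: x=[5.0000 7.0000 14.0000] v=[0.0000 0.0000 0.0000]
Step 1: x=[4.8125 7.3125 13.8125] v=[-0.7500 1.2500 -0.7500]
Step 2: x=[4.4805 7.8750 13.4688] v=[-1.3281 2.2500 -1.3750]
Step 3: x=[4.0806 8.5750 13.0254] v=[-1.5996 2.7998 -1.7735]
Step 4: x=[3.7066 9.2722 12.5539] v=[-1.4962 2.7888 -1.8861]
Step 5: x=[3.4487 9.8267 12.1273] v=[-1.0315 2.2178 -1.7065]
Step 6: x=[3.3739 10.1263 11.8069] v=[-0.2992 1.1985 -1.2817]
Step 7: x=[3.5103 10.1089 11.6314] v=[0.5454 -0.0695 -0.7019]
Step 8: x=[3.8397 9.7743 11.6108] v=[1.3175 -1.3385 -0.0825]
Max displacement = 2.1263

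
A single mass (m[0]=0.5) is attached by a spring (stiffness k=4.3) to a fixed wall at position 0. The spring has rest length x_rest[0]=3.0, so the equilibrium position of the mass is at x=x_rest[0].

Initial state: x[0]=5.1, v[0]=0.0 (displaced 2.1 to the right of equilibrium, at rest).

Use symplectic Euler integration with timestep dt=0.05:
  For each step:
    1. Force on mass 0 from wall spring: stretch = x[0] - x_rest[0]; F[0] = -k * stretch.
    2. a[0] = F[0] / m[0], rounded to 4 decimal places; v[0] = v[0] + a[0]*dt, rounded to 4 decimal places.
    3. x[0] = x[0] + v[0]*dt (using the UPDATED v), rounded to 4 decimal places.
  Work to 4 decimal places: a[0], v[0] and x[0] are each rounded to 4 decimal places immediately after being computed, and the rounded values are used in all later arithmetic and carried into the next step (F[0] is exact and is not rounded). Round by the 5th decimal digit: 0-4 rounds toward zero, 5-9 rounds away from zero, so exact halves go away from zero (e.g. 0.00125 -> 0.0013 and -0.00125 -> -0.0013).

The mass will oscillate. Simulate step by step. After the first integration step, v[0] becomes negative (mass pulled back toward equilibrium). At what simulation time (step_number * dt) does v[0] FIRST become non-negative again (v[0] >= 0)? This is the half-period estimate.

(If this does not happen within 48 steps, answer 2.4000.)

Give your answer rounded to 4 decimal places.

Step 0: x=[5.1000] v=[0.0000]
Step 1: x=[5.0549] v=[-0.9030]
Step 2: x=[4.9656] v=[-1.7866]
Step 3: x=[4.8340] v=[-2.6318]
Step 4: x=[4.6630] v=[-3.4204]
Step 5: x=[4.4562] v=[-4.1355]
Step 6: x=[4.2181] v=[-4.7617]
Step 7: x=[3.9538] v=[-5.2855]
Step 8: x=[3.6690] v=[-5.6956]
Step 9: x=[3.3698] v=[-5.9833]
Step 10: x=[3.0627] v=[-6.1423]
Step 11: x=[2.7542] v=[-6.1693]
Step 12: x=[2.4510] v=[-6.0636]
Step 13: x=[2.1596] v=[-5.8275]
Step 14: x=[1.8863] v=[-5.4661]
Step 15: x=[1.6369] v=[-4.9872]
Step 16: x=[1.4168] v=[-4.4011]
Step 17: x=[1.2308] v=[-3.7203]
Step 18: x=[1.0828] v=[-2.9595]
Step 19: x=[0.9760] v=[-2.1351]
Step 20: x=[0.9128] v=[-1.2648]
Step 21: x=[0.8944] v=[-0.3673]
Step 22: x=[0.9213] v=[0.5381]
First v>=0 after going negative at step 22, time=1.1000

Answer: 1.1000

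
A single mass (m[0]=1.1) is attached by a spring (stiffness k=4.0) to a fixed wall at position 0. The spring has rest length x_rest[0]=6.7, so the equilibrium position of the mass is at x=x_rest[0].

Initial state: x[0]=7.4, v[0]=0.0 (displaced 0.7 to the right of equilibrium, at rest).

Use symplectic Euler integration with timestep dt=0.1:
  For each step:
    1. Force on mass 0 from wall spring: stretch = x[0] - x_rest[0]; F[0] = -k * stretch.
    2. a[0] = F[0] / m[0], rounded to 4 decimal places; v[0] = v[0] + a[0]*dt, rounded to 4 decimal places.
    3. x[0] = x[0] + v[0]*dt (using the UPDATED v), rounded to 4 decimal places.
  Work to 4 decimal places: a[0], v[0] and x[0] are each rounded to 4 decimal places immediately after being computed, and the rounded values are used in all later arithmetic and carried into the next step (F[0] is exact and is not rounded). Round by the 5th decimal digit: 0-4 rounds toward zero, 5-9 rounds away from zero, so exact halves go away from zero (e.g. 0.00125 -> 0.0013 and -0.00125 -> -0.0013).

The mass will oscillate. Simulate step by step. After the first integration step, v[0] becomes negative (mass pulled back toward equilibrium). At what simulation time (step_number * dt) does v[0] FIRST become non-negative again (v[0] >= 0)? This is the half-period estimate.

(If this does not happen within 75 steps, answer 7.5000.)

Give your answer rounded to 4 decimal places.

Step 0: x=[7.4000] v=[0.0000]
Step 1: x=[7.3745] v=[-0.2546]
Step 2: x=[7.3245] v=[-0.4999]
Step 3: x=[7.2518] v=[-0.7270]
Step 4: x=[7.1590] v=[-0.9277]
Step 5: x=[7.0495] v=[-1.0946]
Step 6: x=[6.9273] v=[-1.2217]
Step 7: x=[6.7969] v=[-1.3044]
Step 8: x=[6.6629] v=[-1.3396]
Step 9: x=[6.5303] v=[-1.3261]
Step 10: x=[6.4039] v=[-1.2644]
Step 11: x=[6.2882] v=[-1.1567]
Step 12: x=[6.1875] v=[-1.0070]
Step 13: x=[6.1054] v=[-0.8206]
Step 14: x=[6.0450] v=[-0.6044]
Step 15: x=[6.0084] v=[-0.3662]
Step 16: x=[5.9969] v=[-0.1147]
Step 17: x=[6.0110] v=[0.1410]
First v>=0 after going negative at step 17, time=1.7000

Answer: 1.7000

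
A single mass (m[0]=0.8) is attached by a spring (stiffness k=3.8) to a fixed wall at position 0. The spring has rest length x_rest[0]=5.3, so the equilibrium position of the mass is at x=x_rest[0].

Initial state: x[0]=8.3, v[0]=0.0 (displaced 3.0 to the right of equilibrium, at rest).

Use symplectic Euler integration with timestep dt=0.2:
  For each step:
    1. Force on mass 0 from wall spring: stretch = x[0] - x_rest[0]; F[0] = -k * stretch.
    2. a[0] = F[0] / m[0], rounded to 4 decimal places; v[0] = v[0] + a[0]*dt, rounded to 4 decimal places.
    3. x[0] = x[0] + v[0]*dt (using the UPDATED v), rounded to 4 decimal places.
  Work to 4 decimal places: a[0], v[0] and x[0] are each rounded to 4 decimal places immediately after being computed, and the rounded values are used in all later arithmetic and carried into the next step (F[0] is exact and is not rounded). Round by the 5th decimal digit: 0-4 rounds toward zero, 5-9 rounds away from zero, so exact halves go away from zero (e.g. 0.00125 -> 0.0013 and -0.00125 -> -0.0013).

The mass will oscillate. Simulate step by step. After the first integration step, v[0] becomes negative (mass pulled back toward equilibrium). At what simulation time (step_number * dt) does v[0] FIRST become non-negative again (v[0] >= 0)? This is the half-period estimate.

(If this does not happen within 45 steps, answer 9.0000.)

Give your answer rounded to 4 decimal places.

Answer: 1.6000

Derivation:
Step 0: x=[8.3000] v=[0.0000]
Step 1: x=[7.7300] v=[-2.8500]
Step 2: x=[6.6983] v=[-5.1585]
Step 3: x=[5.4009] v=[-6.4869]
Step 4: x=[4.0843] v=[-6.5828]
Step 5: x=[2.9987] v=[-5.4279]
Step 6: x=[2.3504] v=[-3.2417]
Step 7: x=[2.2625] v=[-0.4396]
Step 8: x=[2.7517] v=[2.4460]
First v>=0 after going negative at step 8, time=1.6000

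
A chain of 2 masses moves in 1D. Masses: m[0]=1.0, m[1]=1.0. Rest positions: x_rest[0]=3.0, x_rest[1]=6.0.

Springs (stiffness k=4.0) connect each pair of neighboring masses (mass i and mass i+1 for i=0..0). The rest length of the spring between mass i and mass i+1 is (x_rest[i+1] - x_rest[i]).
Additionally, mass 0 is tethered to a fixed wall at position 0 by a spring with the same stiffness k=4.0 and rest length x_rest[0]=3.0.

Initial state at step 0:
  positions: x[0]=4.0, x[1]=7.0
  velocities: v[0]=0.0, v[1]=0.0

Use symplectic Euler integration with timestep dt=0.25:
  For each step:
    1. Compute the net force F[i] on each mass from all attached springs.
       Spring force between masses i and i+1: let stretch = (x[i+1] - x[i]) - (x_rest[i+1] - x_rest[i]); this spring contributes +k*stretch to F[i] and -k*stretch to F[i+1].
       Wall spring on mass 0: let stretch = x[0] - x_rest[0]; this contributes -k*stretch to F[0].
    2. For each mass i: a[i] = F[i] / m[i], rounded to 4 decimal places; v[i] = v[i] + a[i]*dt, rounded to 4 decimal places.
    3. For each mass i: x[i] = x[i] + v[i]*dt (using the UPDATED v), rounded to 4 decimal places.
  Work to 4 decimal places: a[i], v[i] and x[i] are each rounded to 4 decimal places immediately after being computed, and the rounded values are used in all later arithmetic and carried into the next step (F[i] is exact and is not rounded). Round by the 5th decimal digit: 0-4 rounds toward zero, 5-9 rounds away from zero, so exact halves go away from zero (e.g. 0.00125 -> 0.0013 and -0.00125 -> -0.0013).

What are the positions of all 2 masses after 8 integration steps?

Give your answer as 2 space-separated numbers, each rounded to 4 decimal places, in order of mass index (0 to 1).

Answer: 2.5702 4.8319

Derivation:
Step 0: x=[4.0000 7.0000] v=[0.0000 0.0000]
Step 1: x=[3.7500 7.0000] v=[-1.0000 0.0000]
Step 2: x=[3.3750 6.9375] v=[-1.5000 -0.2500]
Step 3: x=[3.0469 6.7344] v=[-1.3125 -0.8125]
Step 4: x=[2.8789 6.3594] v=[-0.6719 -1.5000]
Step 5: x=[2.8613 5.8643] v=[-0.0703 -1.9805]
Step 6: x=[2.8792 5.3684] v=[0.0714 -1.9835]
Step 7: x=[2.7996 5.0002] v=[-0.3186 -1.4727]
Step 8: x=[2.5702 4.8319] v=[-0.9176 -0.6733]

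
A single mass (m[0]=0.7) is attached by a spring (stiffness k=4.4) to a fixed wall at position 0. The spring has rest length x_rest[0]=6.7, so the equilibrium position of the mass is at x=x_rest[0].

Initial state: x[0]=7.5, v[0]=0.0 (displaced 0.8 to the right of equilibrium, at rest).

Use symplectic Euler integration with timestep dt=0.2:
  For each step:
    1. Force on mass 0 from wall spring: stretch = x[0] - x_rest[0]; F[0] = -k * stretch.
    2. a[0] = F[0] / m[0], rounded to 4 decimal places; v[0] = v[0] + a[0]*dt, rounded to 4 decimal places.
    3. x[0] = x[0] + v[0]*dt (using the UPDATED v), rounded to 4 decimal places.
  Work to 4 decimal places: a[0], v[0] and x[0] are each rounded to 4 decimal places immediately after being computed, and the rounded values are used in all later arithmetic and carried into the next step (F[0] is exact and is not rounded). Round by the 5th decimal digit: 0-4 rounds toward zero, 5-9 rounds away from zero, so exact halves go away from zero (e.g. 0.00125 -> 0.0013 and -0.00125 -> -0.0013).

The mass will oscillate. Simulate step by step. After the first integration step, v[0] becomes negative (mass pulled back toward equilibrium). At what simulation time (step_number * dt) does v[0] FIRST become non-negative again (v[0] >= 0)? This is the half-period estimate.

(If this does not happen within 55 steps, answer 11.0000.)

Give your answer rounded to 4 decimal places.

Answer: 1.4000

Derivation:
Step 0: x=[7.5000] v=[0.0000]
Step 1: x=[7.2989] v=[-1.0057]
Step 2: x=[6.9472] v=[-1.7586]
Step 3: x=[6.5333] v=[-2.0694]
Step 4: x=[6.1613] v=[-1.8598]
Step 5: x=[5.9248] v=[-1.1826]
Step 6: x=[5.8832] v=[-0.2081]
Step 7: x=[6.0469] v=[0.8187]
First v>=0 after going negative at step 7, time=1.4000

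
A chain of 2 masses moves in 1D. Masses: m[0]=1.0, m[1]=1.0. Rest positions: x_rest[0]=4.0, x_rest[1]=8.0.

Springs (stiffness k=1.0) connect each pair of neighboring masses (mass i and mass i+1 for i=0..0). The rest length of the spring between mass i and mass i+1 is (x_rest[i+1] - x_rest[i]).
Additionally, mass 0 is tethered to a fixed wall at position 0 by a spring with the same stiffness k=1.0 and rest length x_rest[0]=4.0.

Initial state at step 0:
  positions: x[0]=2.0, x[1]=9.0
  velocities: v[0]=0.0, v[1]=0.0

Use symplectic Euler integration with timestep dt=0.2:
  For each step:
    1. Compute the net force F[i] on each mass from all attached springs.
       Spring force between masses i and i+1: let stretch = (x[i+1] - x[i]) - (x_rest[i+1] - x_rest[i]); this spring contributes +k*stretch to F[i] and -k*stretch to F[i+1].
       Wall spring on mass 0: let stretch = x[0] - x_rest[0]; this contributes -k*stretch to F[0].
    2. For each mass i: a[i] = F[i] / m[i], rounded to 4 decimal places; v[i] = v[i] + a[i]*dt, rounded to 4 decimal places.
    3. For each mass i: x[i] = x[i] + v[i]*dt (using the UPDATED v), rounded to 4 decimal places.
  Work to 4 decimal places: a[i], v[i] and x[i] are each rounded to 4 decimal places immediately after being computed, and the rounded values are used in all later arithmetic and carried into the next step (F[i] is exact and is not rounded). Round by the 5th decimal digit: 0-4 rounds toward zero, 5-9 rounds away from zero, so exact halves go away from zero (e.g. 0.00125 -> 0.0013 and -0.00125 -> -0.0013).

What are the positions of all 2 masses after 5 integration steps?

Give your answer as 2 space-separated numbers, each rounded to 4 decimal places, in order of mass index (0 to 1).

Step 0: x=[2.0000 9.0000] v=[0.0000 0.0000]
Step 1: x=[2.2000 8.8800] v=[1.0000 -0.6000]
Step 2: x=[2.5792 8.6528] v=[1.8960 -1.1360]
Step 3: x=[3.0982 8.3427] v=[2.5949 -1.5507]
Step 4: x=[3.7030 7.9828] v=[3.0242 -1.7996]
Step 5: x=[4.3309 7.6117] v=[3.1396 -1.8556]

Answer: 4.3309 7.6117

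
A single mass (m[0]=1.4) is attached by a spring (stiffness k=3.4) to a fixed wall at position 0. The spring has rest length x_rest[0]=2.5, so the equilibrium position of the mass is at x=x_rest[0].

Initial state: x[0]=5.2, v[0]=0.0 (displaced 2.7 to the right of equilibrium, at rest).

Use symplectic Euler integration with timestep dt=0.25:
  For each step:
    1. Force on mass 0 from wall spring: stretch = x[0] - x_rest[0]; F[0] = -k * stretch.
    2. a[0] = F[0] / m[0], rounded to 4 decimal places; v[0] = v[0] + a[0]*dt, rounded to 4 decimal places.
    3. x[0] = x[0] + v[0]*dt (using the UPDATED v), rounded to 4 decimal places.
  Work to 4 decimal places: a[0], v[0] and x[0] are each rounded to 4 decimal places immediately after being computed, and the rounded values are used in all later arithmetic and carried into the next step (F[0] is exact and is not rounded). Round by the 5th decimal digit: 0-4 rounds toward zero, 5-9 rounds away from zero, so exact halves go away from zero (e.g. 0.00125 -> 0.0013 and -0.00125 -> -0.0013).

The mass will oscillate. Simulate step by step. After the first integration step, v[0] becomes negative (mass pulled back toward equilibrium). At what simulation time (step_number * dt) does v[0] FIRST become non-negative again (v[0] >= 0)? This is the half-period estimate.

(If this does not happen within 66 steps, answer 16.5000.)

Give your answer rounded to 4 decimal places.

Answer: 2.2500

Derivation:
Step 0: x=[5.2000] v=[0.0000]
Step 1: x=[4.7902] v=[-1.6393]
Step 2: x=[4.0328] v=[-3.0298]
Step 3: x=[3.0427] v=[-3.9604]
Step 4: x=[1.9702] v=[-4.2899]
Step 5: x=[0.9782] v=[-3.9682]
Step 6: x=[0.2171] v=[-3.0443]
Step 7: x=[-0.1975] v=[-1.6583]
Step 8: x=[-0.2026] v=[-0.0205]
Step 9: x=[0.2025] v=[1.6204]
First v>=0 after going negative at step 9, time=2.2500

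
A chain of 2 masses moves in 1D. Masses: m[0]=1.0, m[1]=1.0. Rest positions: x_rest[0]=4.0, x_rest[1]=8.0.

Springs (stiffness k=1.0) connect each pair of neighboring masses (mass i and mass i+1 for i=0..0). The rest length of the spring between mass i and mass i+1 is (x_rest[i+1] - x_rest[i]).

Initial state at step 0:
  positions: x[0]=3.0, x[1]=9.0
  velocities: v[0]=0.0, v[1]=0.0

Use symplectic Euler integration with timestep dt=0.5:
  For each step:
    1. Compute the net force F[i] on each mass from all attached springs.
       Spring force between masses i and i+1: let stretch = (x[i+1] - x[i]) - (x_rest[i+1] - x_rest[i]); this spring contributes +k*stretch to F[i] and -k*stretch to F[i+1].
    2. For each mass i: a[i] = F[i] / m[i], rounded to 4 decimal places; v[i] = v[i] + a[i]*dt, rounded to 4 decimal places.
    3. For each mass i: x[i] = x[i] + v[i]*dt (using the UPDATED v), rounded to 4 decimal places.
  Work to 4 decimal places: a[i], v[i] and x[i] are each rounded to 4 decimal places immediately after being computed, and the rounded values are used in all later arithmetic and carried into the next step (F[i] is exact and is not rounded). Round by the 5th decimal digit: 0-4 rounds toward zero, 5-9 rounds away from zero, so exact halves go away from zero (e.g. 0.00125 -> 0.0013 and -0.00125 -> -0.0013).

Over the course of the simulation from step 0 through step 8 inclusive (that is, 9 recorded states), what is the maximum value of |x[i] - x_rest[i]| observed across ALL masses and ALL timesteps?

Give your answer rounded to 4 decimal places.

Answer: 1.0625

Derivation:
Step 0: x=[3.0000 9.0000] v=[0.0000 0.0000]
Step 1: x=[3.5000 8.5000] v=[1.0000 -1.0000]
Step 2: x=[4.2500 7.7500] v=[1.5000 -1.5000]
Step 3: x=[4.8750 7.1250] v=[1.2500 -1.2500]
Step 4: x=[5.0625 6.9375] v=[0.3750 -0.3750]
Step 5: x=[4.7188 7.2813] v=[-0.6875 0.6875]
Step 6: x=[4.0157 7.9845] v=[-1.4063 1.4063]
Step 7: x=[3.3048 8.6955] v=[-1.4219 1.4219]
Step 8: x=[2.9415 9.0588] v=[-0.7266 0.7266]
Max displacement = 1.0625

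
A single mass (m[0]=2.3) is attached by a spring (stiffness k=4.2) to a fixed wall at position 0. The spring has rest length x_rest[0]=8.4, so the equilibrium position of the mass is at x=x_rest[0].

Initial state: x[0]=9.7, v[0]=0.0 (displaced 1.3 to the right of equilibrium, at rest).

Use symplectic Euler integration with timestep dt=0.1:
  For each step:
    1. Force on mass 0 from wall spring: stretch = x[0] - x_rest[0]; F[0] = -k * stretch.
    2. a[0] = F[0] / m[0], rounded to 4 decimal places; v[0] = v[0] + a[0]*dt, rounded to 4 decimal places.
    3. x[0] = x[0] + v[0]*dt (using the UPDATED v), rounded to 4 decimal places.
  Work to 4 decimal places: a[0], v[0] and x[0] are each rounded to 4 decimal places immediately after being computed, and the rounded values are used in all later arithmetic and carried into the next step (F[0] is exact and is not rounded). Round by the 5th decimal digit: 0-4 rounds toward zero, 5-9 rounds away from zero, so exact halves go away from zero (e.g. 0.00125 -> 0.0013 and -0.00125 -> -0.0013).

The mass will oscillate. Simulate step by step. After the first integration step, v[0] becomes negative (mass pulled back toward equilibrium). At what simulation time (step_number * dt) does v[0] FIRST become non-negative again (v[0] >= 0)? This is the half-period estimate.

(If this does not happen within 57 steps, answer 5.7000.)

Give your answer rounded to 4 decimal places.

Step 0: x=[9.7000] v=[0.0000]
Step 1: x=[9.6763] v=[-0.2374]
Step 2: x=[9.6293] v=[-0.4705]
Step 3: x=[9.5598] v=[-0.6950]
Step 4: x=[9.4691] v=[-0.9068]
Step 5: x=[9.3589] v=[-1.1020]
Step 6: x=[9.2312] v=[-1.2771]
Step 7: x=[9.0883] v=[-1.4289]
Step 8: x=[8.9328] v=[-1.5546]
Step 9: x=[8.7676] v=[-1.6519]
Step 10: x=[8.5957] v=[-1.7190]
Step 11: x=[8.4202] v=[-1.7547]
Step 12: x=[8.2444] v=[-1.7584]
Step 13: x=[8.0714] v=[-1.7300]
Step 14: x=[7.9044] v=[-1.6700]
Step 15: x=[7.7465] v=[-1.5795]
Step 16: x=[7.6005] v=[-1.4602]
Step 17: x=[7.4691] v=[-1.3142]
Step 18: x=[7.3547] v=[-1.1442]
Step 19: x=[7.2594] v=[-0.9533]
Step 20: x=[7.1849] v=[-0.7450]
Step 21: x=[7.1326] v=[-0.5231]
Step 22: x=[7.1034] v=[-0.2917]
Step 23: x=[7.0979] v=[-0.0549]
Step 24: x=[7.1162] v=[0.1829]
First v>=0 after going negative at step 24, time=2.4000

Answer: 2.4000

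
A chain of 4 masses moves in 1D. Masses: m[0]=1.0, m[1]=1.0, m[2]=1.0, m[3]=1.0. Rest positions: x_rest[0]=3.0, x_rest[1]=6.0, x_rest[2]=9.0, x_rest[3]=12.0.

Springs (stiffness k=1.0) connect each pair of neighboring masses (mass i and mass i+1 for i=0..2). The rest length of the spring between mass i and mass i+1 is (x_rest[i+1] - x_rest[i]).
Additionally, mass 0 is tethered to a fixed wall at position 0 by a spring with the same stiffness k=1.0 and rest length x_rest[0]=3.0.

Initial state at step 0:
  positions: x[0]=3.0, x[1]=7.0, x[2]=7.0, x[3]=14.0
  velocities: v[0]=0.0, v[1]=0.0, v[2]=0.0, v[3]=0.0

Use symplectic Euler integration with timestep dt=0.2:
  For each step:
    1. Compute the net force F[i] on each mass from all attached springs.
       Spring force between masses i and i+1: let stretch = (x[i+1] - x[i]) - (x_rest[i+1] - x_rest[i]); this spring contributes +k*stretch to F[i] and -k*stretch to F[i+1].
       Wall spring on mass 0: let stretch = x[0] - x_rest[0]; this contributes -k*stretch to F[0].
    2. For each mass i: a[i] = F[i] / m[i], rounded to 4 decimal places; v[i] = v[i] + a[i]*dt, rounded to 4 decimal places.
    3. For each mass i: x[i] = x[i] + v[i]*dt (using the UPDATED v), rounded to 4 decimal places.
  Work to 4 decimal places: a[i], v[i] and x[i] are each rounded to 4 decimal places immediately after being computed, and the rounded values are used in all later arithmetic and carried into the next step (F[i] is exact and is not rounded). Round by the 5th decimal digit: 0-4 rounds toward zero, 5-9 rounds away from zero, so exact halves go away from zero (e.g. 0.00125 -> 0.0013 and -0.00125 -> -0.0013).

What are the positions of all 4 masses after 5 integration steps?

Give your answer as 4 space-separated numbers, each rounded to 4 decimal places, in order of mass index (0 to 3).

Answer: 3.3116 5.3935 10.0899 12.1592

Derivation:
Step 0: x=[3.0000 7.0000 7.0000 14.0000] v=[0.0000 0.0000 0.0000 0.0000]
Step 1: x=[3.0400 6.8400 7.2800 13.8400] v=[0.2000 -0.8000 1.4000 -0.8000]
Step 2: x=[3.1104 6.5456 7.8048 13.5376] v=[0.3520 -1.4720 2.6240 -1.5120]
Step 3: x=[3.1938 6.1642 8.5085 13.1259] v=[0.4170 -1.9072 3.5187 -2.0586]
Step 4: x=[3.2683 5.7577 9.3032 12.6495] v=[0.3723 -2.0324 3.9733 -2.3821]
Step 5: x=[3.3116 5.3935 10.0899 12.1592] v=[0.2165 -1.8212 3.9335 -2.4514]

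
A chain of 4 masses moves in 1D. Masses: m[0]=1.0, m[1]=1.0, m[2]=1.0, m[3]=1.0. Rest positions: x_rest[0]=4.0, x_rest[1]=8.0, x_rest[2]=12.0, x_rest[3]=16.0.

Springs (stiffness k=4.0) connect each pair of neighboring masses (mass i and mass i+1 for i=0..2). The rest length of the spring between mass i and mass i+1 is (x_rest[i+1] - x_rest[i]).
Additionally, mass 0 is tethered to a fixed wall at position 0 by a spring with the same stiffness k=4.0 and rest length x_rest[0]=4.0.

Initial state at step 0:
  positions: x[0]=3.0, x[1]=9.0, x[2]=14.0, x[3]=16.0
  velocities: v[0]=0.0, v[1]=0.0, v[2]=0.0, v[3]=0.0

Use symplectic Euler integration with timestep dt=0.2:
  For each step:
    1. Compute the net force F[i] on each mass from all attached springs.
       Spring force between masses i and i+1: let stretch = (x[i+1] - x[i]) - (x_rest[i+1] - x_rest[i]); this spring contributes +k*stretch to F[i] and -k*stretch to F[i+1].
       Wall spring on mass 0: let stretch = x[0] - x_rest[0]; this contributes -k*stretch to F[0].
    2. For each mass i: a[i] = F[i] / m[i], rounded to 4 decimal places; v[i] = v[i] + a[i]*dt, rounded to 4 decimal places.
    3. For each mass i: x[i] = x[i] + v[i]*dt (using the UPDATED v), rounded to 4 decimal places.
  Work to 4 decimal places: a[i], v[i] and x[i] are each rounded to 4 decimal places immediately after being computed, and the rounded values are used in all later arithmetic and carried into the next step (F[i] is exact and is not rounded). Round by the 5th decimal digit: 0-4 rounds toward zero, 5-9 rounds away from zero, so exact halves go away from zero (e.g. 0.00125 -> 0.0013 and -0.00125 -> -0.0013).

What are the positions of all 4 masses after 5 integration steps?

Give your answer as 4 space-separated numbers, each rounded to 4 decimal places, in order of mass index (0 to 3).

Step 0: x=[3.0000 9.0000 14.0000 16.0000] v=[0.0000 0.0000 0.0000 0.0000]
Step 1: x=[3.4800 8.8400 13.5200 16.3200] v=[2.4000 -0.8000 -2.4000 1.6000]
Step 2: x=[4.2608 8.5712 12.7392 16.8320] v=[3.9040 -1.3440 -3.9040 2.5600]
Step 3: x=[5.0495 8.2796 11.9464 17.3292] v=[3.9437 -1.4579 -3.9642 2.4858]
Step 4: x=[5.5471 8.0579 11.4281 17.6051] v=[2.4882 -1.1085 -2.5914 1.3796]
Step 5: x=[5.5589 7.9737 11.3589 17.5327] v=[0.0592 -0.4210 -0.3460 -0.3620]

Answer: 5.5589 7.9737 11.3589 17.5327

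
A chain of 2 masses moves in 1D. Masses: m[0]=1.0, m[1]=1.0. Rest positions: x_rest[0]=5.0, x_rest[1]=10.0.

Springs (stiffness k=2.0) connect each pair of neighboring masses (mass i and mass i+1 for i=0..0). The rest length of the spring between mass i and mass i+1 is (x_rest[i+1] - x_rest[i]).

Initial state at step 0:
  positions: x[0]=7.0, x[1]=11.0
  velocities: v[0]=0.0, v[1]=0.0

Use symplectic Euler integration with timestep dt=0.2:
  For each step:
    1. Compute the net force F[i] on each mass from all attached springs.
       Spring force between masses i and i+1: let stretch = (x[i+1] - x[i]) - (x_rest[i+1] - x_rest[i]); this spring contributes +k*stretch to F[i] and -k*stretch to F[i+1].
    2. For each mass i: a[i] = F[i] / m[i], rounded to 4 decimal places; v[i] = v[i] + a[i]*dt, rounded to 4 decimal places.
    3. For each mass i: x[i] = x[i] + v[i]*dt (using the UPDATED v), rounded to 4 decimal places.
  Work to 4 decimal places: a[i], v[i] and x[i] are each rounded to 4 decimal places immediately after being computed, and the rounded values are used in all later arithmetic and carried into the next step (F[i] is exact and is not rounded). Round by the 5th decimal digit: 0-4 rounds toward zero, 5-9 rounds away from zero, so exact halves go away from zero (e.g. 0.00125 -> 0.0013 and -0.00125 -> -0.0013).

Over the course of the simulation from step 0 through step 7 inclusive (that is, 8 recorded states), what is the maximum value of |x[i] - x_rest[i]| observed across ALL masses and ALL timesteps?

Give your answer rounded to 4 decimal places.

Answer: 2.0065

Derivation:
Step 0: x=[7.0000 11.0000] v=[0.0000 0.0000]
Step 1: x=[6.9200 11.0800] v=[-0.4000 0.4000]
Step 2: x=[6.7728 11.2272] v=[-0.7360 0.7360]
Step 3: x=[6.5820 11.4180] v=[-0.9542 0.9542]
Step 4: x=[6.3780 11.6220] v=[-1.0198 1.0198]
Step 5: x=[6.1936 11.8064] v=[-0.9222 0.9222]
Step 6: x=[6.0582 11.9418] v=[-0.6771 0.6771]
Step 7: x=[5.9935 12.0065] v=[-0.3237 0.3237]
Max displacement = 2.0065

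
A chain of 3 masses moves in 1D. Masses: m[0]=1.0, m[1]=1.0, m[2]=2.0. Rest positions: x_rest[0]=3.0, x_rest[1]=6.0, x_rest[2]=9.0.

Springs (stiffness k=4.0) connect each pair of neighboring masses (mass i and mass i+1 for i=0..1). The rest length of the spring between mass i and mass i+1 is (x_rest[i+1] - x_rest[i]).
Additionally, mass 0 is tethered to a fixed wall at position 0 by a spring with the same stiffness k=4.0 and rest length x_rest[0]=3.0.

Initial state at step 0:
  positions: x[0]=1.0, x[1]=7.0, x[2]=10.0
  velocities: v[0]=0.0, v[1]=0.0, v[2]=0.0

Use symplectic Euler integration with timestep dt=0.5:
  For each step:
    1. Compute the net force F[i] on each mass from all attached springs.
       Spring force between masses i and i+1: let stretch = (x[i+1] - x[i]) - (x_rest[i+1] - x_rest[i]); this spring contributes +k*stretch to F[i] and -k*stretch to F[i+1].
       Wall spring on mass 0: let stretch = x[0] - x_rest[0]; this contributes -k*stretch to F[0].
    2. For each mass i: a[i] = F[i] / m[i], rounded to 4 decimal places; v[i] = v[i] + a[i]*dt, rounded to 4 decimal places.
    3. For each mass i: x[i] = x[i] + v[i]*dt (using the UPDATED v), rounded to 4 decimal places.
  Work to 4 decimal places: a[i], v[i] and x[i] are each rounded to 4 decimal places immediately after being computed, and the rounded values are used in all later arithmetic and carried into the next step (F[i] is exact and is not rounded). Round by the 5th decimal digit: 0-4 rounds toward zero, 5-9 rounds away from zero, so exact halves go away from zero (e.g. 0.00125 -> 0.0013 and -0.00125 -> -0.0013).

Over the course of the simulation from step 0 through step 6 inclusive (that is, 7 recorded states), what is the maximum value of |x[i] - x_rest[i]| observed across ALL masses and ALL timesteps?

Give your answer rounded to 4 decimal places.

Answer: 3.2500

Derivation:
Step 0: x=[1.0000 7.0000 10.0000] v=[0.0000 0.0000 0.0000]
Step 1: x=[6.0000 4.0000 10.0000] v=[10.0000 -6.0000 0.0000]
Step 2: x=[3.0000 9.0000 8.5000] v=[-6.0000 10.0000 -3.0000]
Step 3: x=[3.0000 7.5000 8.7500] v=[0.0000 -3.0000 0.5000]
Step 4: x=[4.5000 2.7500 9.8750] v=[3.0000 -9.5000 2.2500]
Step 5: x=[-0.2500 6.8750 8.9375] v=[-9.5000 8.2500 -1.8750]
Step 6: x=[2.3750 5.9375 8.4688] v=[5.2500 -1.8750 -0.9375]
Max displacement = 3.2500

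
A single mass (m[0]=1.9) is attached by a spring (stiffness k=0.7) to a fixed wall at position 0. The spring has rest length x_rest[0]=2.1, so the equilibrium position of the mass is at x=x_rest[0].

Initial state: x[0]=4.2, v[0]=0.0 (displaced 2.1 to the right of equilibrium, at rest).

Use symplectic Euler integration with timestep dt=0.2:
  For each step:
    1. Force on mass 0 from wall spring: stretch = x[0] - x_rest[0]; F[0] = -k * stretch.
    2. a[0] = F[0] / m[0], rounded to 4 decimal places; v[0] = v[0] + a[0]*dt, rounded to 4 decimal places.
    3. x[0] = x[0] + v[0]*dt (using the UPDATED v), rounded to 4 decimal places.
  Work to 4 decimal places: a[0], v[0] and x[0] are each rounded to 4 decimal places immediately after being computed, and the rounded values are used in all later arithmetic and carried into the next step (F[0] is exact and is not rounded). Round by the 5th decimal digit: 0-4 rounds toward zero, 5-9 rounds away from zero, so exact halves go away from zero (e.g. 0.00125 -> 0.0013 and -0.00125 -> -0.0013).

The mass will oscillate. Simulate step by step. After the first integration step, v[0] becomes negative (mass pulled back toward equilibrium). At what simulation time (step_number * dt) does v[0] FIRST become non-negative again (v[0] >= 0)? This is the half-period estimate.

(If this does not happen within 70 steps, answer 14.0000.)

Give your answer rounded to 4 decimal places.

Answer: 5.2000

Derivation:
Step 0: x=[4.2000] v=[0.0000]
Step 1: x=[4.1691] v=[-0.1547]
Step 2: x=[4.1077] v=[-0.3072]
Step 3: x=[4.0167] v=[-0.4551]
Step 4: x=[3.8974] v=[-0.5963]
Step 5: x=[3.7517] v=[-0.7287]
Step 6: x=[3.5816] v=[-0.8504]
Step 7: x=[3.3897] v=[-0.9596]
Step 8: x=[3.1788] v=[-1.0546]
Step 9: x=[2.9520] v=[-1.1341]
Step 10: x=[2.7126] v=[-1.1969]
Step 11: x=[2.4642] v=[-1.2420]
Step 12: x=[2.2104] v=[-1.2688]
Step 13: x=[1.9550] v=[-1.2769]
Step 14: x=[1.7018] v=[-1.2662]
Step 15: x=[1.4544] v=[-1.2369]
Step 16: x=[1.2165] v=[-1.1893]
Step 17: x=[0.9917] v=[-1.1242]
Step 18: x=[0.7832] v=[-1.0425]
Step 19: x=[0.5941] v=[-0.9455]
Step 20: x=[0.4272] v=[-0.8345]
Step 21: x=[0.2850] v=[-0.7112]
Step 22: x=[0.1695] v=[-0.5775]
Step 23: x=[0.0824] v=[-0.4353]
Step 24: x=[0.0251] v=[-0.2866]
Step 25: x=[-0.0016] v=[-0.1337]
Step 26: x=[0.0026] v=[0.0212]
First v>=0 after going negative at step 26, time=5.2000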